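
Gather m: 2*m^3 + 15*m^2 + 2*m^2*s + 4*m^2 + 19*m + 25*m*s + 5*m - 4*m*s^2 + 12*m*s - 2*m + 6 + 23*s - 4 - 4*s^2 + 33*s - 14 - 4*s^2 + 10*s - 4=2*m^3 + m^2*(2*s + 19) + m*(-4*s^2 + 37*s + 22) - 8*s^2 + 66*s - 16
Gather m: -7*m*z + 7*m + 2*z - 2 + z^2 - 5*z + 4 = m*(7 - 7*z) + z^2 - 3*z + 2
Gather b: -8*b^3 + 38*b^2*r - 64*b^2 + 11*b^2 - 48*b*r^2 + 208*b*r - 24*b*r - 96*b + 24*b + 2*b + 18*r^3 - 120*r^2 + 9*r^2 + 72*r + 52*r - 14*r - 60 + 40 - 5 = -8*b^3 + b^2*(38*r - 53) + b*(-48*r^2 + 184*r - 70) + 18*r^3 - 111*r^2 + 110*r - 25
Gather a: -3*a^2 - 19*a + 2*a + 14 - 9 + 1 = -3*a^2 - 17*a + 6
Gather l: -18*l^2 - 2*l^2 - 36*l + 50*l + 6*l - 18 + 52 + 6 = -20*l^2 + 20*l + 40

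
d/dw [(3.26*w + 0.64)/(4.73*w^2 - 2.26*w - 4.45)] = (15.4198*w^2 - 7.3676*w - (3.26*w + 0.64)*(9.46*w - 2.26) - 14.507)/(-4.73*w^2 + 2.26*w + 4.45)^2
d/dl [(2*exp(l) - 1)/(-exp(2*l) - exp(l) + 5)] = ((2*exp(l) - 1)*(2*exp(l) + 1) - 2*exp(2*l) - 2*exp(l) + 10)*exp(l)/(exp(2*l) + exp(l) - 5)^2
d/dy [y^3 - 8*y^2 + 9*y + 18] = 3*y^2 - 16*y + 9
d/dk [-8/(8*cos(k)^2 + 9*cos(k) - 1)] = -8*(16*cos(k) + 9)*sin(k)/(8*cos(k)^2 + 9*cos(k) - 1)^2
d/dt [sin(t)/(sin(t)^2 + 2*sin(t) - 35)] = (cos(t)^2 - 36)*cos(t)/((sin(t) - 5)^2*(sin(t) + 7)^2)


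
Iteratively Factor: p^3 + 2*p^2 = (p)*(p^2 + 2*p) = p*(p + 2)*(p)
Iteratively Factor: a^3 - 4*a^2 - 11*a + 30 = (a + 3)*(a^2 - 7*a + 10) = (a - 5)*(a + 3)*(a - 2)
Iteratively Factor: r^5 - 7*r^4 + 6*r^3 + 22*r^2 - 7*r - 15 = (r - 3)*(r^4 - 4*r^3 - 6*r^2 + 4*r + 5) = (r - 3)*(r - 1)*(r^3 - 3*r^2 - 9*r - 5) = (r - 5)*(r - 3)*(r - 1)*(r^2 + 2*r + 1) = (r - 5)*(r - 3)*(r - 1)*(r + 1)*(r + 1)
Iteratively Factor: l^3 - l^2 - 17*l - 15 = (l + 3)*(l^2 - 4*l - 5) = (l - 5)*(l + 3)*(l + 1)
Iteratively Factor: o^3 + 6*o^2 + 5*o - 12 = (o + 3)*(o^2 + 3*o - 4) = (o - 1)*(o + 3)*(o + 4)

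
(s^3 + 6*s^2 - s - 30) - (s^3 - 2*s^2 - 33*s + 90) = 8*s^2 + 32*s - 120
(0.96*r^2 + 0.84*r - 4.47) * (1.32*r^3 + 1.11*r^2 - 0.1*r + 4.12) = 1.2672*r^5 + 2.1744*r^4 - 5.064*r^3 - 1.0905*r^2 + 3.9078*r - 18.4164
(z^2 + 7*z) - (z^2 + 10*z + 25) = -3*z - 25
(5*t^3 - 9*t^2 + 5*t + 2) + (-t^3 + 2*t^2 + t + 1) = 4*t^3 - 7*t^2 + 6*t + 3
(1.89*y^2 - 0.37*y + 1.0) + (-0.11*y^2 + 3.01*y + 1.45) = 1.78*y^2 + 2.64*y + 2.45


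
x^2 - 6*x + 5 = (x - 5)*(x - 1)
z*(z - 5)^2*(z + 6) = z^4 - 4*z^3 - 35*z^2 + 150*z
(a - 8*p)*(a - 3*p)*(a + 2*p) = a^3 - 9*a^2*p + 2*a*p^2 + 48*p^3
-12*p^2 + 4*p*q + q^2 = (-2*p + q)*(6*p + q)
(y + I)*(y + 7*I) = y^2 + 8*I*y - 7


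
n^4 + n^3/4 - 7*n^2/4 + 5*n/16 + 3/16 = (n - 1)*(n - 1/2)*(n + 1/4)*(n + 3/2)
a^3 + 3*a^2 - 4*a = a*(a - 1)*(a + 4)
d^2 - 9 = (d - 3)*(d + 3)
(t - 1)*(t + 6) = t^2 + 5*t - 6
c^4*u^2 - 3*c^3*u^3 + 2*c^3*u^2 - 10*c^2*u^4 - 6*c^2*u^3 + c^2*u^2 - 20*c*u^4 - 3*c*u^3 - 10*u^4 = (c - 5*u)*(c + 2*u)*(c*u + u)^2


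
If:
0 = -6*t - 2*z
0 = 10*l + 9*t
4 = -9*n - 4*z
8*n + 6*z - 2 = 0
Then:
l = 15/22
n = -16/11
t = -25/33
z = 25/11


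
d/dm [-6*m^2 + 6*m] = 6 - 12*m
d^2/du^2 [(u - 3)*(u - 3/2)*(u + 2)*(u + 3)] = 12*u^2 + 3*u - 24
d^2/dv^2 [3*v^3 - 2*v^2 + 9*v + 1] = 18*v - 4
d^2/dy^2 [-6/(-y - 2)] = 12/(y + 2)^3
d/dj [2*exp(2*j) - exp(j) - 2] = (4*exp(j) - 1)*exp(j)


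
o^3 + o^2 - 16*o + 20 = (o - 2)^2*(o + 5)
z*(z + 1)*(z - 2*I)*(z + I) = z^4 + z^3 - I*z^3 + 2*z^2 - I*z^2 + 2*z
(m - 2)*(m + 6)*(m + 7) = m^3 + 11*m^2 + 16*m - 84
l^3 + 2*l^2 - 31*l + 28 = (l - 4)*(l - 1)*(l + 7)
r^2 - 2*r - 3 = (r - 3)*(r + 1)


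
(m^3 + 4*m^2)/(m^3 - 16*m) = m/(m - 4)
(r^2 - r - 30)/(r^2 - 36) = (r + 5)/(r + 6)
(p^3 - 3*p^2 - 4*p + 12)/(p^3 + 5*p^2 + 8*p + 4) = (p^2 - 5*p + 6)/(p^2 + 3*p + 2)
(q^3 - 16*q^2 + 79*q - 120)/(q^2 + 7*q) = (q^3 - 16*q^2 + 79*q - 120)/(q*(q + 7))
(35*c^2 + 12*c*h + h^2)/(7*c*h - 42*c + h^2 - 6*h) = (5*c + h)/(h - 6)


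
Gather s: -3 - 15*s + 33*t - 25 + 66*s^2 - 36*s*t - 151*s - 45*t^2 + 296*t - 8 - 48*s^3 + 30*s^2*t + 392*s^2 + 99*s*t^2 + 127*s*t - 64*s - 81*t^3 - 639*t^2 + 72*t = -48*s^3 + s^2*(30*t + 458) + s*(99*t^2 + 91*t - 230) - 81*t^3 - 684*t^2 + 401*t - 36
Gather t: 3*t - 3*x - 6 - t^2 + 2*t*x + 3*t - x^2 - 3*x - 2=-t^2 + t*(2*x + 6) - x^2 - 6*x - 8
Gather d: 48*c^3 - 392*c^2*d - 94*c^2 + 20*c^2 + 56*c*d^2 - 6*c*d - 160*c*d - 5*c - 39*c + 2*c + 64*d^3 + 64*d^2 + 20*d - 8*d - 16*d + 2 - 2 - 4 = 48*c^3 - 74*c^2 - 42*c + 64*d^3 + d^2*(56*c + 64) + d*(-392*c^2 - 166*c - 4) - 4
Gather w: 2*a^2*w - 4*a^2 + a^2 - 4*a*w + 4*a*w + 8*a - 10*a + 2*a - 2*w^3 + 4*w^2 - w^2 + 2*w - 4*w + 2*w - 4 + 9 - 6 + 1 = 2*a^2*w - 3*a^2 - 2*w^3 + 3*w^2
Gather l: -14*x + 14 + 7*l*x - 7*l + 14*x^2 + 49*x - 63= l*(7*x - 7) + 14*x^2 + 35*x - 49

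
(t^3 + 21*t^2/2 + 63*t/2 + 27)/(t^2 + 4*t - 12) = (2*t^2 + 9*t + 9)/(2*(t - 2))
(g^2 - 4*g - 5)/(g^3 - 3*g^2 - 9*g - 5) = 1/(g + 1)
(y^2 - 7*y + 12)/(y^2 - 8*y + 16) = (y - 3)/(y - 4)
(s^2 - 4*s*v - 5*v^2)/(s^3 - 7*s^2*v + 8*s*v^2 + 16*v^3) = (s - 5*v)/(s^2 - 8*s*v + 16*v^2)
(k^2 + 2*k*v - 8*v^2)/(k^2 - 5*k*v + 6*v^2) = (-k - 4*v)/(-k + 3*v)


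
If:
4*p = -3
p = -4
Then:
No Solution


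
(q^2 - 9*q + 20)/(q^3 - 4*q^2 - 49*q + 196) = (q - 5)/(q^2 - 49)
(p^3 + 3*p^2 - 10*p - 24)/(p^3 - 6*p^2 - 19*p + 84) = (p + 2)/(p - 7)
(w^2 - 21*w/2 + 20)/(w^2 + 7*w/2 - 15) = (w - 8)/(w + 6)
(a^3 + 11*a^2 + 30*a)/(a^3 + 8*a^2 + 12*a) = (a + 5)/(a + 2)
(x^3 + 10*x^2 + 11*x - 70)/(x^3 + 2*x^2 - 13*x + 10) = (x + 7)/(x - 1)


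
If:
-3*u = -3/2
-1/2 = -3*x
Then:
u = 1/2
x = 1/6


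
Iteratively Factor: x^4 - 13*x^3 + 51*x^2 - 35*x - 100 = (x - 5)*(x^3 - 8*x^2 + 11*x + 20) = (x - 5)*(x + 1)*(x^2 - 9*x + 20) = (x - 5)^2*(x + 1)*(x - 4)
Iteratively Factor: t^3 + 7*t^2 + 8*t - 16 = (t + 4)*(t^2 + 3*t - 4) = (t - 1)*(t + 4)*(t + 4)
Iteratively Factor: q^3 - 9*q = (q + 3)*(q^2 - 3*q) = (q - 3)*(q + 3)*(q)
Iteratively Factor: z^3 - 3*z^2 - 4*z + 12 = (z + 2)*(z^2 - 5*z + 6) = (z - 3)*(z + 2)*(z - 2)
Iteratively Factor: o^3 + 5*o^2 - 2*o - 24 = (o + 4)*(o^2 + o - 6) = (o - 2)*(o + 4)*(o + 3)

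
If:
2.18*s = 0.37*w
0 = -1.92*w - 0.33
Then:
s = -0.03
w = -0.17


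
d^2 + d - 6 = (d - 2)*(d + 3)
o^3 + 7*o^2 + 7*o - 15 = (o - 1)*(o + 3)*(o + 5)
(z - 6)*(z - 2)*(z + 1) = z^3 - 7*z^2 + 4*z + 12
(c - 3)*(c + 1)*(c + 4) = c^3 + 2*c^2 - 11*c - 12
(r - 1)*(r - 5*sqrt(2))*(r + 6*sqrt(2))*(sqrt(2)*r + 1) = sqrt(2)*r^4 - sqrt(2)*r^3 + 3*r^3 - 59*sqrt(2)*r^2 - 3*r^2 - 60*r + 59*sqrt(2)*r + 60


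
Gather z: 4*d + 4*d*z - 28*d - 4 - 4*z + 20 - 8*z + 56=-24*d + z*(4*d - 12) + 72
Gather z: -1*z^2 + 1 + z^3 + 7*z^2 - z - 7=z^3 + 6*z^2 - z - 6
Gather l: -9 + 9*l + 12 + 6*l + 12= 15*l + 15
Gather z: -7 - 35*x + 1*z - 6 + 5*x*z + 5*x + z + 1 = -30*x + z*(5*x + 2) - 12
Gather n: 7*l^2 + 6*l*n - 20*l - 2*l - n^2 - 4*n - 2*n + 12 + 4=7*l^2 - 22*l - n^2 + n*(6*l - 6) + 16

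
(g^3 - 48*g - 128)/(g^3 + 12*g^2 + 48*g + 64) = (g - 8)/(g + 4)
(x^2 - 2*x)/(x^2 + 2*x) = (x - 2)/(x + 2)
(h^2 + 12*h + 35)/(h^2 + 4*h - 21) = (h + 5)/(h - 3)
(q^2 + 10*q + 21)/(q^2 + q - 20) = (q^2 + 10*q + 21)/(q^2 + q - 20)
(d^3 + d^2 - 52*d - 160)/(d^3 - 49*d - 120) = (d + 4)/(d + 3)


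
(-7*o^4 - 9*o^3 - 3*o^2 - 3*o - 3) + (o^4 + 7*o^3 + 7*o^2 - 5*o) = -6*o^4 - 2*o^3 + 4*o^2 - 8*o - 3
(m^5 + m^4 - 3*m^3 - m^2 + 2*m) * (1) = m^5 + m^4 - 3*m^3 - m^2 + 2*m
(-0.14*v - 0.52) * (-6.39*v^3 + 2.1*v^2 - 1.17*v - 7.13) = 0.8946*v^4 + 3.0288*v^3 - 0.9282*v^2 + 1.6066*v + 3.7076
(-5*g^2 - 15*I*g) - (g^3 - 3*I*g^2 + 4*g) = -g^3 - 5*g^2 + 3*I*g^2 - 4*g - 15*I*g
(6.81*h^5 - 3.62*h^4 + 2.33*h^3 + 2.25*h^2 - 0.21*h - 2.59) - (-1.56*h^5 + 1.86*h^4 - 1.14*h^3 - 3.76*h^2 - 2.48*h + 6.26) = 8.37*h^5 - 5.48*h^4 + 3.47*h^3 + 6.01*h^2 + 2.27*h - 8.85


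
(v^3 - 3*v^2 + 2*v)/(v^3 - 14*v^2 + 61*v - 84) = v*(v^2 - 3*v + 2)/(v^3 - 14*v^2 + 61*v - 84)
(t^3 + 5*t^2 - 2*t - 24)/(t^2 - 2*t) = t + 7 + 12/t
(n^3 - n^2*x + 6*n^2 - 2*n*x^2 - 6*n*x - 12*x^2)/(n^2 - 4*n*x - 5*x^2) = (-n^2 + 2*n*x - 6*n + 12*x)/(-n + 5*x)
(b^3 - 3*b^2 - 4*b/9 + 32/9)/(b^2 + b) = b - 4 + 32/(9*b)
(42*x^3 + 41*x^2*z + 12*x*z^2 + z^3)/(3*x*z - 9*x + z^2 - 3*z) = (14*x^2 + 9*x*z + z^2)/(z - 3)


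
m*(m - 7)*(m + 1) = m^3 - 6*m^2 - 7*m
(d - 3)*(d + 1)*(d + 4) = d^3 + 2*d^2 - 11*d - 12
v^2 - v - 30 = (v - 6)*(v + 5)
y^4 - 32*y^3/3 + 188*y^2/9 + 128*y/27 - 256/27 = (y - 8)*(y - 8/3)*(y - 2/3)*(y + 2/3)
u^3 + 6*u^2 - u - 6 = (u - 1)*(u + 1)*(u + 6)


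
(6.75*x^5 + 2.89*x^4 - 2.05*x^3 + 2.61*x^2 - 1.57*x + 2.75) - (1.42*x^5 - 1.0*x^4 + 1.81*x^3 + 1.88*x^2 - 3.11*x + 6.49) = 5.33*x^5 + 3.89*x^4 - 3.86*x^3 + 0.73*x^2 + 1.54*x - 3.74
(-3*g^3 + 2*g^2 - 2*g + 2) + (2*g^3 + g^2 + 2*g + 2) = -g^3 + 3*g^2 + 4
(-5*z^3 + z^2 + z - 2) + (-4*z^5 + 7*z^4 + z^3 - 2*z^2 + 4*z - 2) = -4*z^5 + 7*z^4 - 4*z^3 - z^2 + 5*z - 4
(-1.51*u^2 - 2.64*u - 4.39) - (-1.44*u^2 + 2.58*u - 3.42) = -0.0700000000000001*u^2 - 5.22*u - 0.97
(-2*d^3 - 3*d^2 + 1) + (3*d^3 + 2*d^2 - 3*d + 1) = d^3 - d^2 - 3*d + 2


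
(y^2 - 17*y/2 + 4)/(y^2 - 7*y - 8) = (y - 1/2)/(y + 1)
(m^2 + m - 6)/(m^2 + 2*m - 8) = (m + 3)/(m + 4)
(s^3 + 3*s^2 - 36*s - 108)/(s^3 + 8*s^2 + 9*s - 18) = (s - 6)/(s - 1)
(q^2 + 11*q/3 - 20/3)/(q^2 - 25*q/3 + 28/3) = (q + 5)/(q - 7)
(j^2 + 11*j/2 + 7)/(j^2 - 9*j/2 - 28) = (j + 2)/(j - 8)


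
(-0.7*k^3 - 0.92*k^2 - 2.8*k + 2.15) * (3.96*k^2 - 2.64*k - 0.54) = -2.772*k^5 - 1.7952*k^4 - 8.2812*k^3 + 16.4028*k^2 - 4.164*k - 1.161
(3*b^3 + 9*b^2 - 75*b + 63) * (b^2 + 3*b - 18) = 3*b^5 + 18*b^4 - 102*b^3 - 324*b^2 + 1539*b - 1134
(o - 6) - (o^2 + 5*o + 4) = -o^2 - 4*o - 10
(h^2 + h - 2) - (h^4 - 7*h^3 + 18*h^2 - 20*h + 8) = -h^4 + 7*h^3 - 17*h^2 + 21*h - 10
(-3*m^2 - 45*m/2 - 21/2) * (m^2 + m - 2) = -3*m^4 - 51*m^3/2 - 27*m^2 + 69*m/2 + 21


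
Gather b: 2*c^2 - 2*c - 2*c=2*c^2 - 4*c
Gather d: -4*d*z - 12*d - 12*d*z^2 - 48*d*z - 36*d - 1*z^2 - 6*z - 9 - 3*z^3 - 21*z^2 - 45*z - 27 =d*(-12*z^2 - 52*z - 48) - 3*z^3 - 22*z^2 - 51*z - 36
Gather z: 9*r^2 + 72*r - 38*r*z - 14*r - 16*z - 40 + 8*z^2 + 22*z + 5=9*r^2 + 58*r + 8*z^2 + z*(6 - 38*r) - 35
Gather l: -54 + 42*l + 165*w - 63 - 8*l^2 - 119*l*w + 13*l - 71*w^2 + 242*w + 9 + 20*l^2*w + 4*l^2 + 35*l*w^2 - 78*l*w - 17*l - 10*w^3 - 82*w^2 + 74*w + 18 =l^2*(20*w - 4) + l*(35*w^2 - 197*w + 38) - 10*w^3 - 153*w^2 + 481*w - 90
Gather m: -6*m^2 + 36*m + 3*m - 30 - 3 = -6*m^2 + 39*m - 33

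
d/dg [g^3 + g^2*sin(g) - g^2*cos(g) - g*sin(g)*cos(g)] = sqrt(2)*g^2*sin(g + pi/4) + 3*g^2 - g*cos(2*g) - 2*sqrt(2)*g*cos(g + pi/4) - sin(2*g)/2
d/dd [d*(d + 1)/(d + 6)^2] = (11*d + 6)/(d^3 + 18*d^2 + 108*d + 216)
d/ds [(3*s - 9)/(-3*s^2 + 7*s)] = 9*(s^2 - 6*s + 7)/(s^2*(9*s^2 - 42*s + 49))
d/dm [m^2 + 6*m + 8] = 2*m + 6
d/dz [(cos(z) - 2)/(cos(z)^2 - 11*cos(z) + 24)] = (cos(z)^2 - 4*cos(z) - 2)*sin(z)/(cos(z)^2 - 11*cos(z) + 24)^2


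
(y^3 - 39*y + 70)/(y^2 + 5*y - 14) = y - 5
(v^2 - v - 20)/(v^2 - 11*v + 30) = (v + 4)/(v - 6)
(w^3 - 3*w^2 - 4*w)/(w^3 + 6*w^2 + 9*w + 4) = w*(w - 4)/(w^2 + 5*w + 4)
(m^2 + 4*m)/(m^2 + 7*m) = (m + 4)/(m + 7)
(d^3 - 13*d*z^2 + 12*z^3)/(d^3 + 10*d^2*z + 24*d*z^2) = (d^2 - 4*d*z + 3*z^2)/(d*(d + 6*z))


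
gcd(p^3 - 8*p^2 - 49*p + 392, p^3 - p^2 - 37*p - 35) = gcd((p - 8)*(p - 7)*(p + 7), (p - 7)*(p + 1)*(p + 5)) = p - 7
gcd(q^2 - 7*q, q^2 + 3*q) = q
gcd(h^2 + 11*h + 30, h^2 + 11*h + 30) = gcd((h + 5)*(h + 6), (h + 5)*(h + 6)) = h^2 + 11*h + 30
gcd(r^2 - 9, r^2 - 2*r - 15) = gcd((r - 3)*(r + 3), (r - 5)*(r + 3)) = r + 3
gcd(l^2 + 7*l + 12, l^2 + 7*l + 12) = l^2 + 7*l + 12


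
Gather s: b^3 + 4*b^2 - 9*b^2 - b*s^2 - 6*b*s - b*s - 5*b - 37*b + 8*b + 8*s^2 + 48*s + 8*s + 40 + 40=b^3 - 5*b^2 - 34*b + s^2*(8 - b) + s*(56 - 7*b) + 80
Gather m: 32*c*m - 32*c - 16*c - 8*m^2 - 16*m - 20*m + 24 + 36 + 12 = -48*c - 8*m^2 + m*(32*c - 36) + 72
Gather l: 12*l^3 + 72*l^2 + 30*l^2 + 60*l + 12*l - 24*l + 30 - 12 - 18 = 12*l^3 + 102*l^2 + 48*l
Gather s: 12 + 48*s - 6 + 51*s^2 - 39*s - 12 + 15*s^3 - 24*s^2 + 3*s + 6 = 15*s^3 + 27*s^2 + 12*s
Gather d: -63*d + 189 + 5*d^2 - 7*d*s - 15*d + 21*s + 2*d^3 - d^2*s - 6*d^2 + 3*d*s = 2*d^3 + d^2*(-s - 1) + d*(-4*s - 78) + 21*s + 189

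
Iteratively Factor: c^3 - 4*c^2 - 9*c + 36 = (c + 3)*(c^2 - 7*c + 12) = (c - 3)*(c + 3)*(c - 4)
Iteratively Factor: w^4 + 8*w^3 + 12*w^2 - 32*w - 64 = (w + 2)*(w^3 + 6*w^2 - 32) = (w + 2)*(w + 4)*(w^2 + 2*w - 8) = (w - 2)*(w + 2)*(w + 4)*(w + 4)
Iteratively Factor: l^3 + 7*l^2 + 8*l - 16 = (l + 4)*(l^2 + 3*l - 4) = (l + 4)^2*(l - 1)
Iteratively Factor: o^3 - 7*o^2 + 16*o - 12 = (o - 3)*(o^2 - 4*o + 4) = (o - 3)*(o - 2)*(o - 2)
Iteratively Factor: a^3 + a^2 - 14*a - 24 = (a + 3)*(a^2 - 2*a - 8) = (a - 4)*(a + 3)*(a + 2)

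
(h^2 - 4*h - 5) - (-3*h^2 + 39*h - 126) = 4*h^2 - 43*h + 121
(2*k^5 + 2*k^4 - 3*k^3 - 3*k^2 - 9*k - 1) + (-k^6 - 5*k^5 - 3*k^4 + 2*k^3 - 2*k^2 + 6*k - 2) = -k^6 - 3*k^5 - k^4 - k^3 - 5*k^2 - 3*k - 3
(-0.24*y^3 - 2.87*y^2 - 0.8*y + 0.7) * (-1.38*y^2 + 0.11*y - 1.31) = 0.3312*y^5 + 3.9342*y^4 + 1.1027*y^3 + 2.7057*y^2 + 1.125*y - 0.917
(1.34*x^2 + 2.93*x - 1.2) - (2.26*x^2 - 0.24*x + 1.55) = -0.92*x^2 + 3.17*x - 2.75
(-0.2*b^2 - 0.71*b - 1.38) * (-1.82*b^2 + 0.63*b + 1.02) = 0.364*b^4 + 1.1662*b^3 + 1.8603*b^2 - 1.5936*b - 1.4076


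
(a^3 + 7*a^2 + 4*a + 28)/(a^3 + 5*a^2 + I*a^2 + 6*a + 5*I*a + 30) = (a^2 + a*(7 + 2*I) + 14*I)/(a^2 + a*(5 + 3*I) + 15*I)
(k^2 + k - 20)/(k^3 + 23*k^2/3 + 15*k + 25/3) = 3*(k - 4)/(3*k^2 + 8*k + 5)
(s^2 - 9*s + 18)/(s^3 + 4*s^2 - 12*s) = (s^2 - 9*s + 18)/(s*(s^2 + 4*s - 12))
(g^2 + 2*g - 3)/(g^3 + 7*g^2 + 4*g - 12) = (g + 3)/(g^2 + 8*g + 12)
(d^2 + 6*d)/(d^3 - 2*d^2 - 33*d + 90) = d/(d^2 - 8*d + 15)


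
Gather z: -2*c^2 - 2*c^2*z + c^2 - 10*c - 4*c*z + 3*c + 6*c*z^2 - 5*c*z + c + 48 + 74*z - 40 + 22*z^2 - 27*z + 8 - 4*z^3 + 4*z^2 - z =-c^2 - 6*c - 4*z^3 + z^2*(6*c + 26) + z*(-2*c^2 - 9*c + 46) + 16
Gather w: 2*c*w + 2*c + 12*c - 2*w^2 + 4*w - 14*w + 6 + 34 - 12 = 14*c - 2*w^2 + w*(2*c - 10) + 28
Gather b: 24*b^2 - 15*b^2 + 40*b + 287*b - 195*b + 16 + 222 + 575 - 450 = 9*b^2 + 132*b + 363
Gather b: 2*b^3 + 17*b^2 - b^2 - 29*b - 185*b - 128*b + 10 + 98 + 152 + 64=2*b^3 + 16*b^2 - 342*b + 324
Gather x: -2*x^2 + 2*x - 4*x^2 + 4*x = -6*x^2 + 6*x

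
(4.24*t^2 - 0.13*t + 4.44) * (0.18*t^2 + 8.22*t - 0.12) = 0.7632*t^4 + 34.8294*t^3 - 0.7782*t^2 + 36.5124*t - 0.5328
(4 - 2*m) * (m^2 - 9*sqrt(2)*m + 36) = -2*m^3 + 4*m^2 + 18*sqrt(2)*m^2 - 72*m - 36*sqrt(2)*m + 144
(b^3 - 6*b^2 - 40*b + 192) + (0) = b^3 - 6*b^2 - 40*b + 192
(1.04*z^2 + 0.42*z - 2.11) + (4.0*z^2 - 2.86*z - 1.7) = 5.04*z^2 - 2.44*z - 3.81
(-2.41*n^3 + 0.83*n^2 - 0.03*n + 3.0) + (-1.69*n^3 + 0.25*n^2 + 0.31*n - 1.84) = -4.1*n^3 + 1.08*n^2 + 0.28*n + 1.16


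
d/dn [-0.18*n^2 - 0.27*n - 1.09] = -0.36*n - 0.27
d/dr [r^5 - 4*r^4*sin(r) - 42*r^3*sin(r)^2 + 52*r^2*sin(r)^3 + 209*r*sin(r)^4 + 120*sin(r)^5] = -4*r^4*cos(r) + 5*r^4 - 16*r^3*sin(r) - 42*r^3*sin(2*r) + 156*r^2*sin(r)^2*cos(r) - 126*r^2*sin(r)^2 + 836*r*sin(r)^3*cos(r) + 104*r*sin(r)^3 + 600*sin(r)^4*cos(r) + 209*sin(r)^4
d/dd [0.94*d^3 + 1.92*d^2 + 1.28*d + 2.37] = 2.82*d^2 + 3.84*d + 1.28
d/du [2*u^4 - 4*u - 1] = 8*u^3 - 4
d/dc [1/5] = 0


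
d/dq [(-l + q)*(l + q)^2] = (-l + 3*q)*(l + q)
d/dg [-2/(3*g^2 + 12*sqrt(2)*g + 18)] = 4*(g + 2*sqrt(2))/(3*(g^2 + 4*sqrt(2)*g + 6)^2)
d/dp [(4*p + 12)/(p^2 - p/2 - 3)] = 8*(2*p^2 - p - (p + 3)*(4*p - 1) - 6)/(-2*p^2 + p + 6)^2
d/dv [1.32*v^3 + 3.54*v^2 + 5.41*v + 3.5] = 3.96*v^2 + 7.08*v + 5.41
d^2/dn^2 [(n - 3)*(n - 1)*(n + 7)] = 6*n + 6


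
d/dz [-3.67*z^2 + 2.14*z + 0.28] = 2.14 - 7.34*z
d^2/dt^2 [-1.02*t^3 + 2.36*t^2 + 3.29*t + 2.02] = 4.72 - 6.12*t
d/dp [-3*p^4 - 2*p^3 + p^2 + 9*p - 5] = -12*p^3 - 6*p^2 + 2*p + 9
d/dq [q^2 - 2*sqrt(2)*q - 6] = 2*q - 2*sqrt(2)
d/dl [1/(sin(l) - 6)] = -cos(l)/(sin(l) - 6)^2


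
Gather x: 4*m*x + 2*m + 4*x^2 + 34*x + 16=2*m + 4*x^2 + x*(4*m + 34) + 16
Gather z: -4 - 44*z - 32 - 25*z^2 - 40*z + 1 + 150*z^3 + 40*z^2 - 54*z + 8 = 150*z^3 + 15*z^2 - 138*z - 27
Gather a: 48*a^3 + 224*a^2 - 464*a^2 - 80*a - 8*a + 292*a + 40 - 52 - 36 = 48*a^3 - 240*a^2 + 204*a - 48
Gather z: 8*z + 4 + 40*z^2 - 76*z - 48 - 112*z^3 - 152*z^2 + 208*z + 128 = -112*z^3 - 112*z^2 + 140*z + 84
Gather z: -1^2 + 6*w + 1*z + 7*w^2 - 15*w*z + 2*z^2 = 7*w^2 + 6*w + 2*z^2 + z*(1 - 15*w) - 1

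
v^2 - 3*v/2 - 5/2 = (v - 5/2)*(v + 1)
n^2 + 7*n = n*(n + 7)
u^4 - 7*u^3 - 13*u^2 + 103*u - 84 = (u - 7)*(u - 3)*(u - 1)*(u + 4)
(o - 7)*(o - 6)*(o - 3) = o^3 - 16*o^2 + 81*o - 126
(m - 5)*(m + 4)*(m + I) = m^3 - m^2 + I*m^2 - 20*m - I*m - 20*I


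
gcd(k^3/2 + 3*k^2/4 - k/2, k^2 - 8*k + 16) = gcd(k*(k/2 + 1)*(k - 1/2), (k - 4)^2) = 1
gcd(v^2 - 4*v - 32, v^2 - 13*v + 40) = v - 8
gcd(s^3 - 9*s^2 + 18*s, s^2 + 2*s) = s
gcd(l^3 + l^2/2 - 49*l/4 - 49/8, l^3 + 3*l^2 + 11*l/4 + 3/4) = l + 1/2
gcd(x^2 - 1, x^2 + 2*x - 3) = x - 1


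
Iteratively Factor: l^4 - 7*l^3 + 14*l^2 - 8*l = (l - 1)*(l^3 - 6*l^2 + 8*l) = (l - 4)*(l - 1)*(l^2 - 2*l) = l*(l - 4)*(l - 1)*(l - 2)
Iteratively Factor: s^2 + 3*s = (s)*(s + 3)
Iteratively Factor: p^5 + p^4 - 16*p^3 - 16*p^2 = (p - 4)*(p^4 + 5*p^3 + 4*p^2) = (p - 4)*(p + 1)*(p^3 + 4*p^2) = p*(p - 4)*(p + 1)*(p^2 + 4*p) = p*(p - 4)*(p + 1)*(p + 4)*(p)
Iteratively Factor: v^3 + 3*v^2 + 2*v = (v + 2)*(v^2 + v) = (v + 1)*(v + 2)*(v)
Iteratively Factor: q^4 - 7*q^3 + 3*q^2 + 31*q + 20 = (q + 1)*(q^3 - 8*q^2 + 11*q + 20) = (q - 5)*(q + 1)*(q^2 - 3*q - 4) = (q - 5)*(q - 4)*(q + 1)*(q + 1)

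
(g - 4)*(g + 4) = g^2 - 16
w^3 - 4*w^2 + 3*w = w*(w - 3)*(w - 1)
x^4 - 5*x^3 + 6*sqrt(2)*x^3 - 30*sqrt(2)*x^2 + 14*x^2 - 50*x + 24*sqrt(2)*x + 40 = (x - 4)*(x - 1)*(x + sqrt(2))*(x + 5*sqrt(2))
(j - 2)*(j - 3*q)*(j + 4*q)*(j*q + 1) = j^4*q + j^3*q^2 - 2*j^3*q + j^3 - 12*j^2*q^3 - 2*j^2*q^2 + j^2*q - 2*j^2 + 24*j*q^3 - 12*j*q^2 - 2*j*q + 24*q^2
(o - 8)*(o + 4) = o^2 - 4*o - 32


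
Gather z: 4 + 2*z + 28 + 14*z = 16*z + 32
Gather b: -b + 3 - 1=2 - b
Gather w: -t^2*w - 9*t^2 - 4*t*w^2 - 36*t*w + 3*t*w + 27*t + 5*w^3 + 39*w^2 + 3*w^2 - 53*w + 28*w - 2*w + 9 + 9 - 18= -9*t^2 + 27*t + 5*w^3 + w^2*(42 - 4*t) + w*(-t^2 - 33*t - 27)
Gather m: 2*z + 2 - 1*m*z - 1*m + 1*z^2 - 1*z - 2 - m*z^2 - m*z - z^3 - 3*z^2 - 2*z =m*(-z^2 - 2*z - 1) - z^3 - 2*z^2 - z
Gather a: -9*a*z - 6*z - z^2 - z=-9*a*z - z^2 - 7*z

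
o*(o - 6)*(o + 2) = o^3 - 4*o^2 - 12*o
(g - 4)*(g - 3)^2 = g^3 - 10*g^2 + 33*g - 36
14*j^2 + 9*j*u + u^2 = (2*j + u)*(7*j + u)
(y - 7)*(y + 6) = y^2 - y - 42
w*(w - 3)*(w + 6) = w^3 + 3*w^2 - 18*w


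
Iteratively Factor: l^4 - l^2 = (l + 1)*(l^3 - l^2) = l*(l + 1)*(l^2 - l) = l^2*(l + 1)*(l - 1)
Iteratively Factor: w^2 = (w)*(w)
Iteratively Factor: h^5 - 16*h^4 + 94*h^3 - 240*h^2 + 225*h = (h - 5)*(h^4 - 11*h^3 + 39*h^2 - 45*h) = h*(h - 5)*(h^3 - 11*h^2 + 39*h - 45) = h*(h - 5)^2*(h^2 - 6*h + 9) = h*(h - 5)^2*(h - 3)*(h - 3)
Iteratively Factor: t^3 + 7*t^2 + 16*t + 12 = (t + 2)*(t^2 + 5*t + 6) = (t + 2)^2*(t + 3)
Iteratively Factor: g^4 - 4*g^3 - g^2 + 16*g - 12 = (g + 2)*(g^3 - 6*g^2 + 11*g - 6) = (g - 3)*(g + 2)*(g^2 - 3*g + 2) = (g - 3)*(g - 2)*(g + 2)*(g - 1)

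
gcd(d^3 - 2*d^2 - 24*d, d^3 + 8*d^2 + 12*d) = d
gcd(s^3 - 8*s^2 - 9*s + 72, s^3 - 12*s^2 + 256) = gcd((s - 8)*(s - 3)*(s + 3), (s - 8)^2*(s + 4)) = s - 8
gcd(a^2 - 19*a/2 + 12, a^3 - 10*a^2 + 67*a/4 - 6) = a^2 - 19*a/2 + 12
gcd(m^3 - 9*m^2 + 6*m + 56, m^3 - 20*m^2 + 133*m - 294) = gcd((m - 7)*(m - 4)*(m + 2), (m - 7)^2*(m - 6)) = m - 7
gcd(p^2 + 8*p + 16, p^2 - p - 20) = p + 4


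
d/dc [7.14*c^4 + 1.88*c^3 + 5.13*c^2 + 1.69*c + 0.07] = 28.56*c^3 + 5.64*c^2 + 10.26*c + 1.69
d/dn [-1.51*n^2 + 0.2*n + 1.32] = 0.2 - 3.02*n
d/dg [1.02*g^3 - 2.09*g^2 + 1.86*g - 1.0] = 3.06*g^2 - 4.18*g + 1.86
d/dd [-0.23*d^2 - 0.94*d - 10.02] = -0.46*d - 0.94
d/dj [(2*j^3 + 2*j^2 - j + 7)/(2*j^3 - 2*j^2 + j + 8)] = (-8*j^4 + 8*j^3 + 6*j^2 + 60*j - 15)/(4*j^6 - 8*j^5 + 8*j^4 + 28*j^3 - 31*j^2 + 16*j + 64)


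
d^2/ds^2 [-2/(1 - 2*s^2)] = 8*(6*s^2 + 1)/(2*s^2 - 1)^3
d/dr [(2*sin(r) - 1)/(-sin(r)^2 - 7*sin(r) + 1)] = (2*sin(r)^2 - 2*sin(r) - 5)*cos(r)/(7*sin(r) - cos(r)^2)^2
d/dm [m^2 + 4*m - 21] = 2*m + 4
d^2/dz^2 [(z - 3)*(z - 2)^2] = 6*z - 14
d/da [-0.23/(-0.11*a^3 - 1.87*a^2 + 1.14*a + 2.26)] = (-0.0759*a^2 - 0.8602*a + 0.2622)/(0.11*a^3 + 1.87*a^2 - 1.14*a - 2.26)^2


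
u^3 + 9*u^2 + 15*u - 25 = (u - 1)*(u + 5)^2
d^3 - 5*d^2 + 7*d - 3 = (d - 3)*(d - 1)^2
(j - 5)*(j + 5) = j^2 - 25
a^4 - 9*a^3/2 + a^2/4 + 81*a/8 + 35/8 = (a - 7/2)*(a - 5/2)*(a + 1/2)*(a + 1)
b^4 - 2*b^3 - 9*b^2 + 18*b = b*(b - 3)*(b - 2)*(b + 3)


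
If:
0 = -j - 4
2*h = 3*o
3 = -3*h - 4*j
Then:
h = 13/3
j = -4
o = 26/9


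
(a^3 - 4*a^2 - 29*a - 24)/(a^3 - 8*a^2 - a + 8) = (a + 3)/(a - 1)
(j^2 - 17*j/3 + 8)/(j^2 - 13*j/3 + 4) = (3*j - 8)/(3*j - 4)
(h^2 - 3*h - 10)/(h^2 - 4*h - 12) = (h - 5)/(h - 6)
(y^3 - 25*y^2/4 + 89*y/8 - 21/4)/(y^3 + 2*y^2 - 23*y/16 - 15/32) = 4*(2*y^2 - 11*y + 14)/(8*y^2 + 22*y + 5)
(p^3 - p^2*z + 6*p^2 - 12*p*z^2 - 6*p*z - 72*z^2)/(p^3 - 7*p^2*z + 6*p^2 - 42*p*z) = (-p^2 + p*z + 12*z^2)/(p*(-p + 7*z))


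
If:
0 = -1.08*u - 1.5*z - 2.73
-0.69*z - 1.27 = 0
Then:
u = 0.03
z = -1.84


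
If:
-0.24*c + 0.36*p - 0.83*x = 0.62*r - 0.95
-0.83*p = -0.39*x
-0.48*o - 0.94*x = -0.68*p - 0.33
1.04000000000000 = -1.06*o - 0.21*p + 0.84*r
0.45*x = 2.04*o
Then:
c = -0.96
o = 0.10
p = 0.21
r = 1.42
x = 0.45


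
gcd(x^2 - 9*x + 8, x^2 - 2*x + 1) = x - 1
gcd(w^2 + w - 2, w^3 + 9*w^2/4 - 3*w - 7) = w + 2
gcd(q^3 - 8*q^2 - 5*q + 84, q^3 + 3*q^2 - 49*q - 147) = q^2 - 4*q - 21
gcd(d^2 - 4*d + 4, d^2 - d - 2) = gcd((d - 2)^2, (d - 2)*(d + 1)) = d - 2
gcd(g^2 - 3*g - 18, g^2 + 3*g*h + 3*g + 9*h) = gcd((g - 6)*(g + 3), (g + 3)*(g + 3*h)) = g + 3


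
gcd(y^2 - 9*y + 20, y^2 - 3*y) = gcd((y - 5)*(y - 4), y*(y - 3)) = 1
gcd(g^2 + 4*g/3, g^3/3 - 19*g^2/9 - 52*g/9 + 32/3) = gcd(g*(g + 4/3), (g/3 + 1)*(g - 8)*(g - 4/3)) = 1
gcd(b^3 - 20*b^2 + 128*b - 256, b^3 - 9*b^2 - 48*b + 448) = b^2 - 16*b + 64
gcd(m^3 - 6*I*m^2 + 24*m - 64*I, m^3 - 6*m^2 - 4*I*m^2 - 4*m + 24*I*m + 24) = m - 2*I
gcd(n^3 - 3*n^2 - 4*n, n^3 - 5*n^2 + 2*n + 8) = n^2 - 3*n - 4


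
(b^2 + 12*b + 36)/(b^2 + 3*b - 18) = (b + 6)/(b - 3)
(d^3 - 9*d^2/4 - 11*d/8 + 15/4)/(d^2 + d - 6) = (d^2 - d/4 - 15/8)/(d + 3)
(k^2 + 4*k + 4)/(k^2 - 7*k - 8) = (k^2 + 4*k + 4)/(k^2 - 7*k - 8)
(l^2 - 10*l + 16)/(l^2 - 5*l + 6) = (l - 8)/(l - 3)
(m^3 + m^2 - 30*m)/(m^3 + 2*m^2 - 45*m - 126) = m*(m - 5)/(m^2 - 4*m - 21)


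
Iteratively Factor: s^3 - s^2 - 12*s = (s + 3)*(s^2 - 4*s) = s*(s + 3)*(s - 4)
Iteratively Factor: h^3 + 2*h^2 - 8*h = (h)*(h^2 + 2*h - 8) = h*(h + 4)*(h - 2)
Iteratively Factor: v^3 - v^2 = (v)*(v^2 - v) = v^2*(v - 1)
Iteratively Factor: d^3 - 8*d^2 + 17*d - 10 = (d - 1)*(d^2 - 7*d + 10) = (d - 2)*(d - 1)*(d - 5)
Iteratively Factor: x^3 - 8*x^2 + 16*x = (x - 4)*(x^2 - 4*x) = x*(x - 4)*(x - 4)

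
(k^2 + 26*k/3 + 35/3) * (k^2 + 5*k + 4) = k^4 + 41*k^3/3 + 59*k^2 + 93*k + 140/3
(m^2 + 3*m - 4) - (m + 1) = m^2 + 2*m - 5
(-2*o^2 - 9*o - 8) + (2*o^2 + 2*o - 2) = -7*o - 10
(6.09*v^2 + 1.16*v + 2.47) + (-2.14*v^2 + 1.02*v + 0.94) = 3.95*v^2 + 2.18*v + 3.41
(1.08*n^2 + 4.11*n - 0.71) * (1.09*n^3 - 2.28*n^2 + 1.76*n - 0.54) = 1.1772*n^5 + 2.0175*n^4 - 8.2439*n^3 + 8.2692*n^2 - 3.469*n + 0.3834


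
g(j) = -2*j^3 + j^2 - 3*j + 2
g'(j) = -6*j^2 + 2*j - 3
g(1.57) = -7.98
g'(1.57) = -14.65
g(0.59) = 0.17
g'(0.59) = -3.91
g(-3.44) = 105.57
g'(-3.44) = -80.88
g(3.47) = -79.93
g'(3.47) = -68.31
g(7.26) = -732.39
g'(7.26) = -304.73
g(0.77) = -0.63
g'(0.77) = -5.02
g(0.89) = -1.29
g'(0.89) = -5.97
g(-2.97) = 72.13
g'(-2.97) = -61.87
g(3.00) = -52.00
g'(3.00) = -51.00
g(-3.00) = 74.00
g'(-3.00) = -63.00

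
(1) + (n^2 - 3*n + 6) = n^2 - 3*n + 7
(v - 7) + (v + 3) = 2*v - 4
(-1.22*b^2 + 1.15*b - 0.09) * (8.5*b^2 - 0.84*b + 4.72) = -10.37*b^4 + 10.7998*b^3 - 7.4894*b^2 + 5.5036*b - 0.4248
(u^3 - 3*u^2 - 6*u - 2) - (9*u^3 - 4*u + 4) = -8*u^3 - 3*u^2 - 2*u - 6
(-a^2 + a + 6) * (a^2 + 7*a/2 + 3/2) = -a^4 - 5*a^3/2 + 8*a^2 + 45*a/2 + 9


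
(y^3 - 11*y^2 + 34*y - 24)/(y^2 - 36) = (y^2 - 5*y + 4)/(y + 6)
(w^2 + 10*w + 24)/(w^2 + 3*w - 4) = (w + 6)/(w - 1)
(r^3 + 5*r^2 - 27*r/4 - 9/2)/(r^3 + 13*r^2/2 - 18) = (r + 1/2)/(r + 2)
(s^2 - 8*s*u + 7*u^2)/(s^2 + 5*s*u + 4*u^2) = (s^2 - 8*s*u + 7*u^2)/(s^2 + 5*s*u + 4*u^2)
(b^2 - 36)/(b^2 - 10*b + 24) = (b + 6)/(b - 4)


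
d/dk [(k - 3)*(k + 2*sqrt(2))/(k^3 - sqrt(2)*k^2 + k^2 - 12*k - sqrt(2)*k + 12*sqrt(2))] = (-k^2 - 4*sqrt(2)*k - 12*sqrt(2) + 4)/(k^4 - 2*sqrt(2)*k^3 + 8*k^3 - 16*sqrt(2)*k^2 + 18*k^2 - 32*sqrt(2)*k + 16*k + 32)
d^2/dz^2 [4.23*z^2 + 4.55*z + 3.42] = 8.46000000000000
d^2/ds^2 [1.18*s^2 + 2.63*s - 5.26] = 2.36000000000000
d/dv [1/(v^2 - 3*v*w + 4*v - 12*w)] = (-2*v + 3*w - 4)/(v^2 - 3*v*w + 4*v - 12*w)^2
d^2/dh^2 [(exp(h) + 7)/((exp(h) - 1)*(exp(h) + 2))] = (exp(4*h) + 27*exp(3*h) + 33*exp(2*h) + 65*exp(h) + 18)*exp(h)/(exp(6*h) + 3*exp(5*h) - 3*exp(4*h) - 11*exp(3*h) + 6*exp(2*h) + 12*exp(h) - 8)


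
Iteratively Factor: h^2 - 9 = (h - 3)*(h + 3)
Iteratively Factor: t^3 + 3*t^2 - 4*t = (t)*(t^2 + 3*t - 4) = t*(t + 4)*(t - 1)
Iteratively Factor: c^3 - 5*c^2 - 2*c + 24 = (c - 3)*(c^2 - 2*c - 8) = (c - 4)*(c - 3)*(c + 2)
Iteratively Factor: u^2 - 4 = (u - 2)*(u + 2)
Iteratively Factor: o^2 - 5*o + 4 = (o - 4)*(o - 1)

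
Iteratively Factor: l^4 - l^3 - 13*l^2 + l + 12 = (l - 4)*(l^3 + 3*l^2 - l - 3) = (l - 4)*(l - 1)*(l^2 + 4*l + 3) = (l - 4)*(l - 1)*(l + 1)*(l + 3)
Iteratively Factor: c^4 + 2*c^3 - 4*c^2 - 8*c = (c + 2)*(c^3 - 4*c) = (c + 2)^2*(c^2 - 2*c) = (c - 2)*(c + 2)^2*(c)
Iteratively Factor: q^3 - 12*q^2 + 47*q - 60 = (q - 5)*(q^2 - 7*q + 12) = (q - 5)*(q - 3)*(q - 4)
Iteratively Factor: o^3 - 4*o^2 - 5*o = (o)*(o^2 - 4*o - 5) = o*(o + 1)*(o - 5)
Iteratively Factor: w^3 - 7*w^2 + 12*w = (w - 4)*(w^2 - 3*w) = w*(w - 4)*(w - 3)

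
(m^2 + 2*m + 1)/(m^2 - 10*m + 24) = (m^2 + 2*m + 1)/(m^2 - 10*m + 24)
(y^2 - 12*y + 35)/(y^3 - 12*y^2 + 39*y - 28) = (y - 5)/(y^2 - 5*y + 4)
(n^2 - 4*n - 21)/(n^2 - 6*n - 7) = (n + 3)/(n + 1)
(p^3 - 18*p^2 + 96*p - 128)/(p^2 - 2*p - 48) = (p^2 - 10*p + 16)/(p + 6)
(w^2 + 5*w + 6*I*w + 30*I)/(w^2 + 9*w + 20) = (w + 6*I)/(w + 4)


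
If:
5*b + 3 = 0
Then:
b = -3/5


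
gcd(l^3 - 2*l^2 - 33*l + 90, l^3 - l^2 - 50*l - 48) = l + 6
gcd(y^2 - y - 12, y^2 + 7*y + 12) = y + 3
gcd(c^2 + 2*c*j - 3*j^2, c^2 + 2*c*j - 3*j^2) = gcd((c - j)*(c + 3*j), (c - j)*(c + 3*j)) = c^2 + 2*c*j - 3*j^2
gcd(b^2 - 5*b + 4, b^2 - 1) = b - 1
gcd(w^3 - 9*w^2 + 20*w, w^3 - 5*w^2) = w^2 - 5*w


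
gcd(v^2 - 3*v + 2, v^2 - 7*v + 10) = v - 2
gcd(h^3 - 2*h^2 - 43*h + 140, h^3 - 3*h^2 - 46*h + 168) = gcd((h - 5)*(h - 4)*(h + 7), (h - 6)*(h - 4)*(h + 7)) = h^2 + 3*h - 28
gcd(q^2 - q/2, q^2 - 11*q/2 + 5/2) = q - 1/2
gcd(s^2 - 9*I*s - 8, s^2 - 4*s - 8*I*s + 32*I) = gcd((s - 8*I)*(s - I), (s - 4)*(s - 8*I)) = s - 8*I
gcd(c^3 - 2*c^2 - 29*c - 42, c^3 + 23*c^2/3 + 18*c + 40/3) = c + 2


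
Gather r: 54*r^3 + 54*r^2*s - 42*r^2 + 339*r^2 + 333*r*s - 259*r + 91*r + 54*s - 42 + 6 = 54*r^3 + r^2*(54*s + 297) + r*(333*s - 168) + 54*s - 36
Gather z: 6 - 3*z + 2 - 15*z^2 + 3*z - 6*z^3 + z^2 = -6*z^3 - 14*z^2 + 8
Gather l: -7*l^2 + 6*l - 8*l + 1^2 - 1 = -7*l^2 - 2*l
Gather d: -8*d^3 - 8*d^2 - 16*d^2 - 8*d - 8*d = -8*d^3 - 24*d^2 - 16*d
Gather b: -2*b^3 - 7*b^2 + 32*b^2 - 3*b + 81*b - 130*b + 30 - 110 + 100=-2*b^3 + 25*b^2 - 52*b + 20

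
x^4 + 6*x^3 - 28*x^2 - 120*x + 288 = (x - 4)*(x - 2)*(x + 6)^2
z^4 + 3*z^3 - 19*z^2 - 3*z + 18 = (z - 3)*(z - 1)*(z + 1)*(z + 6)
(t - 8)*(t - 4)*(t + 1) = t^3 - 11*t^2 + 20*t + 32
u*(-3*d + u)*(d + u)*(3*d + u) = -9*d^3*u - 9*d^2*u^2 + d*u^3 + u^4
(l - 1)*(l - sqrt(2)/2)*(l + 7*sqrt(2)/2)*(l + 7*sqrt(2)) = l^4 - l^3 + 10*sqrt(2)*l^3 - 10*sqrt(2)*l^2 + 77*l^2/2 - 77*l/2 - 49*sqrt(2)*l/2 + 49*sqrt(2)/2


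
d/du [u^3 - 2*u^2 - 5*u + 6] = 3*u^2 - 4*u - 5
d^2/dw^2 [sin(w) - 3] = -sin(w)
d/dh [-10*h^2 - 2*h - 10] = -20*h - 2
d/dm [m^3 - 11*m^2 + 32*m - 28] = 3*m^2 - 22*m + 32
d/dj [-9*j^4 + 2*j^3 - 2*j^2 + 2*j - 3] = -36*j^3 + 6*j^2 - 4*j + 2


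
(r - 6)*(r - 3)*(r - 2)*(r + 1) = r^4 - 10*r^3 + 25*r^2 - 36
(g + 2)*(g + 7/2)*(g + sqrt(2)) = g^3 + sqrt(2)*g^2 + 11*g^2/2 + 7*g + 11*sqrt(2)*g/2 + 7*sqrt(2)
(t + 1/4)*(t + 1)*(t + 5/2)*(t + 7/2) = t^4 + 29*t^3/4 + 33*t^2/2 + 199*t/16 + 35/16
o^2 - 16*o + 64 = (o - 8)^2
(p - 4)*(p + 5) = p^2 + p - 20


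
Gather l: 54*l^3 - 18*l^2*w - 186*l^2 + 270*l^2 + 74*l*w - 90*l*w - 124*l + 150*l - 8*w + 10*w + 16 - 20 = 54*l^3 + l^2*(84 - 18*w) + l*(26 - 16*w) + 2*w - 4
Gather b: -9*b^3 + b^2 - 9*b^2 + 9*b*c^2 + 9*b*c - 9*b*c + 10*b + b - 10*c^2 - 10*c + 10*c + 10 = -9*b^3 - 8*b^2 + b*(9*c^2 + 11) - 10*c^2 + 10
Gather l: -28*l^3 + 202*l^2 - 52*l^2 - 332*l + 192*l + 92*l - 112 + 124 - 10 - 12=-28*l^3 + 150*l^2 - 48*l - 10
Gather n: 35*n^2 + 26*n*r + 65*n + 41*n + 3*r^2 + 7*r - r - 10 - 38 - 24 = 35*n^2 + n*(26*r + 106) + 3*r^2 + 6*r - 72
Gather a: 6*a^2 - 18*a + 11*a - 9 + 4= 6*a^2 - 7*a - 5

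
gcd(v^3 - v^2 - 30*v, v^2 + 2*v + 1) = 1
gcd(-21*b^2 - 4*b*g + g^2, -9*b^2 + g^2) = 3*b + g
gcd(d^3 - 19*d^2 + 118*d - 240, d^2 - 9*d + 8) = d - 8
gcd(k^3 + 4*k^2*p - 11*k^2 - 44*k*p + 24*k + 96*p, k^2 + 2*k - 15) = k - 3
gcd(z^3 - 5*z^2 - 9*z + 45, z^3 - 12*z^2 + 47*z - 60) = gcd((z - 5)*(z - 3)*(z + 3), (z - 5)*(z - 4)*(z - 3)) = z^2 - 8*z + 15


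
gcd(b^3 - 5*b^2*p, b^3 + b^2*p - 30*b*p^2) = -b^2 + 5*b*p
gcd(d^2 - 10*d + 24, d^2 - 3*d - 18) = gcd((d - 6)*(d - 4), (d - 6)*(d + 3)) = d - 6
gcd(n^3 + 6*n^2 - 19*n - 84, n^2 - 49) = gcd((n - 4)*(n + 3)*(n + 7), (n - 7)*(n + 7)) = n + 7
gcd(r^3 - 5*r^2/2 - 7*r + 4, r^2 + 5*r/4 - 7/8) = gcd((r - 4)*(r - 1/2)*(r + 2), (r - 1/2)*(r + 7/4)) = r - 1/2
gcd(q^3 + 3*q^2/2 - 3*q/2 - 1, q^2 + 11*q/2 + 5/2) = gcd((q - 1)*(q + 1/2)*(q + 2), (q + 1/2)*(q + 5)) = q + 1/2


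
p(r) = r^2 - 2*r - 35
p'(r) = 2*r - 2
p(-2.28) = -25.24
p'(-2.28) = -6.56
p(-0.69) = -33.14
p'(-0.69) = -3.38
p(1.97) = -35.06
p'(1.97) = 1.94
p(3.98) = -27.12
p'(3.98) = 5.96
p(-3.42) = -16.46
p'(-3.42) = -8.84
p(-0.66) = -33.24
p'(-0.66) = -3.32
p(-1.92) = -27.47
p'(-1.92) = -5.84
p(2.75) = -32.94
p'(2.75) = 3.50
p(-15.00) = 220.00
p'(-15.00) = -32.00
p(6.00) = -11.00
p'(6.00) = 10.00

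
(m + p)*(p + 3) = m*p + 3*m + p^2 + 3*p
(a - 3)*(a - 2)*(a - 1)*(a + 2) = a^4 - 4*a^3 - a^2 + 16*a - 12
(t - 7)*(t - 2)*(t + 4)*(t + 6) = t^4 + t^3 - 52*t^2 - 76*t + 336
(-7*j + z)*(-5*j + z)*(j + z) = 35*j^3 + 23*j^2*z - 11*j*z^2 + z^3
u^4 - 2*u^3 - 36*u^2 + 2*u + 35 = (u - 7)*(u - 1)*(u + 1)*(u + 5)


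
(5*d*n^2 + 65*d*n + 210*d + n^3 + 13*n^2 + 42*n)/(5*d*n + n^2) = n + 13 + 42/n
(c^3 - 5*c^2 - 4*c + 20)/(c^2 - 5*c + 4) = (c^3 - 5*c^2 - 4*c + 20)/(c^2 - 5*c + 4)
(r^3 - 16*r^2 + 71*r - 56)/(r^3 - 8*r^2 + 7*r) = (r - 8)/r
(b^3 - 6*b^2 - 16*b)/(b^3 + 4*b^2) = (b^2 - 6*b - 16)/(b*(b + 4))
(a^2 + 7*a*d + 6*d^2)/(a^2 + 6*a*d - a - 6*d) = (a + d)/(a - 1)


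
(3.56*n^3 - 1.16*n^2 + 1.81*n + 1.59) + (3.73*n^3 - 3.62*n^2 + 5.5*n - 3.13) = 7.29*n^3 - 4.78*n^2 + 7.31*n - 1.54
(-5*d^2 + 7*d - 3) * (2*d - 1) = -10*d^3 + 19*d^2 - 13*d + 3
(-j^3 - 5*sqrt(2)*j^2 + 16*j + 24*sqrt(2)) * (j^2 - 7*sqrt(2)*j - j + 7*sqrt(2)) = -j^5 + j^4 + 2*sqrt(2)*j^4 - 2*sqrt(2)*j^3 + 86*j^3 - 88*sqrt(2)*j^2 - 86*j^2 - 336*j + 88*sqrt(2)*j + 336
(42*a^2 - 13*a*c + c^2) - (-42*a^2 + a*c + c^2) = 84*a^2 - 14*a*c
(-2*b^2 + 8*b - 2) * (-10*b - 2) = 20*b^3 - 76*b^2 + 4*b + 4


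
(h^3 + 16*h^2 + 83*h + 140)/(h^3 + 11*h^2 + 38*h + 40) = (h + 7)/(h + 2)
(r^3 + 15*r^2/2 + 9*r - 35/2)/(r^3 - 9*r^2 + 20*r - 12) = (2*r^2 + 17*r + 35)/(2*(r^2 - 8*r + 12))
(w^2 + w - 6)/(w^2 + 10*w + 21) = (w - 2)/(w + 7)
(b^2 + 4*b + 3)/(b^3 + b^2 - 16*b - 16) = (b + 3)/(b^2 - 16)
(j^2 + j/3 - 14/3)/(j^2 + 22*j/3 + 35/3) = (j - 2)/(j + 5)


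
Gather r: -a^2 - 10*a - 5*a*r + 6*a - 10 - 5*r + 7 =-a^2 - 4*a + r*(-5*a - 5) - 3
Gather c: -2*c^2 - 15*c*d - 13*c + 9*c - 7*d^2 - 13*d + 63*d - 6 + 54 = -2*c^2 + c*(-15*d - 4) - 7*d^2 + 50*d + 48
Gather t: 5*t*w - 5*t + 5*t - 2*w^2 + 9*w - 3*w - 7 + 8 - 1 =5*t*w - 2*w^2 + 6*w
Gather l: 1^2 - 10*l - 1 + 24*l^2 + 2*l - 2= 24*l^2 - 8*l - 2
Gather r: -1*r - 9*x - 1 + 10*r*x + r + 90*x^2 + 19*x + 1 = 10*r*x + 90*x^2 + 10*x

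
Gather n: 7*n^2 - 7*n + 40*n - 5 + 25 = 7*n^2 + 33*n + 20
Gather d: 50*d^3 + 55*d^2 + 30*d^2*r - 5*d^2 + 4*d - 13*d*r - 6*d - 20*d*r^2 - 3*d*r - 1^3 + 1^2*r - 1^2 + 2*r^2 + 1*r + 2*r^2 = 50*d^3 + d^2*(30*r + 50) + d*(-20*r^2 - 16*r - 2) + 4*r^2 + 2*r - 2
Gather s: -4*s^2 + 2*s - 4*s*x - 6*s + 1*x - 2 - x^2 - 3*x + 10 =-4*s^2 + s*(-4*x - 4) - x^2 - 2*x + 8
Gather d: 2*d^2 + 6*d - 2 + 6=2*d^2 + 6*d + 4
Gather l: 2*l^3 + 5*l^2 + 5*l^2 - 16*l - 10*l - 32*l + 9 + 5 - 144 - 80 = 2*l^3 + 10*l^2 - 58*l - 210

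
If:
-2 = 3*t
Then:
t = -2/3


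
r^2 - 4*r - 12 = (r - 6)*(r + 2)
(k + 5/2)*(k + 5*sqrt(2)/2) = k^2 + 5*k/2 + 5*sqrt(2)*k/2 + 25*sqrt(2)/4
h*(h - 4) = h^2 - 4*h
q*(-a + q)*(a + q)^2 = -a^3*q - a^2*q^2 + a*q^3 + q^4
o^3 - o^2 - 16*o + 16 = (o - 4)*(o - 1)*(o + 4)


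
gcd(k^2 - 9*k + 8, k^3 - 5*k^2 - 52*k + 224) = k - 8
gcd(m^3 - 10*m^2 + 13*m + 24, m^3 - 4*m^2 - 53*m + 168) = m^2 - 11*m + 24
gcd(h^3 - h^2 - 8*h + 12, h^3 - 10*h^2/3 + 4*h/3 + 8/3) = h^2 - 4*h + 4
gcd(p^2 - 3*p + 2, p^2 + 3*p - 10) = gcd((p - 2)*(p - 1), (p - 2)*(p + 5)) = p - 2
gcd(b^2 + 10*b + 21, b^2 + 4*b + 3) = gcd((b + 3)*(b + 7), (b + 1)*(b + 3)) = b + 3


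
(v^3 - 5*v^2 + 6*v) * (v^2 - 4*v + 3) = v^5 - 9*v^4 + 29*v^3 - 39*v^2 + 18*v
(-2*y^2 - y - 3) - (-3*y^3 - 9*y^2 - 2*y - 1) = 3*y^3 + 7*y^2 + y - 2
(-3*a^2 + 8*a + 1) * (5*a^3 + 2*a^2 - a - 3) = -15*a^5 + 34*a^4 + 24*a^3 + 3*a^2 - 25*a - 3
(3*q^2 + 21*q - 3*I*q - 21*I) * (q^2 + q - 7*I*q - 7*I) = 3*q^4 + 24*q^3 - 24*I*q^3 - 192*I*q^2 - 168*q - 168*I*q - 147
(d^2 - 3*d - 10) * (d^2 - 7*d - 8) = d^4 - 10*d^3 + 3*d^2 + 94*d + 80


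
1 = 1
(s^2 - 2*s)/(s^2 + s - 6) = s/(s + 3)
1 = 1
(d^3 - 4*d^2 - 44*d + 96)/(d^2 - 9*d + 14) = (d^2 - 2*d - 48)/(d - 7)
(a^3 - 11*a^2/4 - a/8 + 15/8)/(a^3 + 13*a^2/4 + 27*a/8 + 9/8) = (2*a^2 - 7*a + 5)/(2*a^2 + 5*a + 3)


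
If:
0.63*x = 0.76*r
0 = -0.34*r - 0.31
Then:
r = -0.91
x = -1.10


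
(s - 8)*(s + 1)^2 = s^3 - 6*s^2 - 15*s - 8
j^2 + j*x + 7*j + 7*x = (j + 7)*(j + x)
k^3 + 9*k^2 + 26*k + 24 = (k + 2)*(k + 3)*(k + 4)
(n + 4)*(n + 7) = n^2 + 11*n + 28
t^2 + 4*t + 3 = (t + 1)*(t + 3)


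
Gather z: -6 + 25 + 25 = 44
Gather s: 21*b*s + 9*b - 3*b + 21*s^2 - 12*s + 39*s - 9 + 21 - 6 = 6*b + 21*s^2 + s*(21*b + 27) + 6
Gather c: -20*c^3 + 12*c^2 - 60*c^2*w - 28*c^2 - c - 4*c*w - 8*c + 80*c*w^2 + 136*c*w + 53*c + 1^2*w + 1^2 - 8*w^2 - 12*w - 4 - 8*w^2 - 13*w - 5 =-20*c^3 + c^2*(-60*w - 16) + c*(80*w^2 + 132*w + 44) - 16*w^2 - 24*w - 8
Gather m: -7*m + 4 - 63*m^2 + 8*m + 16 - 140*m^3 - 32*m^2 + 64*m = -140*m^3 - 95*m^2 + 65*m + 20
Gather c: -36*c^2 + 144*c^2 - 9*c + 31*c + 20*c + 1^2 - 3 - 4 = 108*c^2 + 42*c - 6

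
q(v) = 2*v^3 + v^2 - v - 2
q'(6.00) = 227.00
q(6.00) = 460.00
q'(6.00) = 227.00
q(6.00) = 460.00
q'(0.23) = -0.22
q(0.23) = -2.15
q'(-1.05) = 3.52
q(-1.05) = -2.16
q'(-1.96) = 18.13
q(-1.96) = -11.26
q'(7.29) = 332.44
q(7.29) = 818.70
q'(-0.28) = -1.09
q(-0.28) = -1.69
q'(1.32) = 12.09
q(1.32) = 3.02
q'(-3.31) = 58.12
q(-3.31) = -60.26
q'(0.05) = -0.88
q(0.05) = -2.05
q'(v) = 6*v^2 + 2*v - 1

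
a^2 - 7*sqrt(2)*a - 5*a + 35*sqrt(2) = (a - 5)*(a - 7*sqrt(2))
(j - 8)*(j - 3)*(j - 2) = j^3 - 13*j^2 + 46*j - 48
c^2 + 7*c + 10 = (c + 2)*(c + 5)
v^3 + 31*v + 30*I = (v - 6*I)*(v + I)*(v + 5*I)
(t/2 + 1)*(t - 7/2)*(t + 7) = t^3/2 + 11*t^2/4 - 35*t/4 - 49/2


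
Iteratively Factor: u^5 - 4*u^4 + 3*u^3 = (u - 1)*(u^4 - 3*u^3) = u*(u - 1)*(u^3 - 3*u^2) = u^2*(u - 1)*(u^2 - 3*u) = u^2*(u - 3)*(u - 1)*(u)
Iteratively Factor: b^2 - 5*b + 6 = (b - 3)*(b - 2)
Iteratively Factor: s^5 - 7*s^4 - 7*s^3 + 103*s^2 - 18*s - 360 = (s - 5)*(s^4 - 2*s^3 - 17*s^2 + 18*s + 72) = (s - 5)*(s - 4)*(s^3 + 2*s^2 - 9*s - 18) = (s - 5)*(s - 4)*(s + 3)*(s^2 - s - 6) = (s - 5)*(s - 4)*(s - 3)*(s + 3)*(s + 2)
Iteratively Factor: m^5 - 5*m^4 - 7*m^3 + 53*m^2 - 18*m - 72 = (m + 3)*(m^4 - 8*m^3 + 17*m^2 + 2*m - 24) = (m - 4)*(m + 3)*(m^3 - 4*m^2 + m + 6) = (m - 4)*(m + 1)*(m + 3)*(m^2 - 5*m + 6) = (m - 4)*(m - 2)*(m + 1)*(m + 3)*(m - 3)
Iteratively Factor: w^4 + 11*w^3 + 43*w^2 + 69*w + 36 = (w + 4)*(w^3 + 7*w^2 + 15*w + 9) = (w + 3)*(w + 4)*(w^2 + 4*w + 3) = (w + 3)^2*(w + 4)*(w + 1)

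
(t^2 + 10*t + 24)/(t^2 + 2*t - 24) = (t + 4)/(t - 4)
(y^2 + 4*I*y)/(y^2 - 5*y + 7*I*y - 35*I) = y*(y + 4*I)/(y^2 + y*(-5 + 7*I) - 35*I)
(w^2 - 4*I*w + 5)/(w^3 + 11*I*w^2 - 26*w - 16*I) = (w - 5*I)/(w^2 + 10*I*w - 16)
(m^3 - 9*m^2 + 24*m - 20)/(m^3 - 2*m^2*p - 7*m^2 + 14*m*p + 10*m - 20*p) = (2 - m)/(-m + 2*p)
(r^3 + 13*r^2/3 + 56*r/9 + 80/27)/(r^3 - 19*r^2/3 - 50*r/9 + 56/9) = (9*r^2 + 27*r + 20)/(3*(3*r^2 - 23*r + 14))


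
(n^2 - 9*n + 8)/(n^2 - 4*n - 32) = (n - 1)/(n + 4)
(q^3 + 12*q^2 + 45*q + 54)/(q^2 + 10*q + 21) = (q^2 + 9*q + 18)/(q + 7)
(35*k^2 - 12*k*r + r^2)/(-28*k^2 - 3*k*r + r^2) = (-5*k + r)/(4*k + r)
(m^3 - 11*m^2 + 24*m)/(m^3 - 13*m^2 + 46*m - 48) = m/(m - 2)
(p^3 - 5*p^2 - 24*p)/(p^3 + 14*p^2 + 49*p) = (p^2 - 5*p - 24)/(p^2 + 14*p + 49)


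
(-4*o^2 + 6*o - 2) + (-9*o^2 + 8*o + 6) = -13*o^2 + 14*o + 4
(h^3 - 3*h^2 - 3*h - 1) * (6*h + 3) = 6*h^4 - 15*h^3 - 27*h^2 - 15*h - 3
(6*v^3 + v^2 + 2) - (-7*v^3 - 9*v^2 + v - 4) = 13*v^3 + 10*v^2 - v + 6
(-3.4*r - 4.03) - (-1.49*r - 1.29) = -1.91*r - 2.74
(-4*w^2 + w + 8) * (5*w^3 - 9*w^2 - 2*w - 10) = -20*w^5 + 41*w^4 + 39*w^3 - 34*w^2 - 26*w - 80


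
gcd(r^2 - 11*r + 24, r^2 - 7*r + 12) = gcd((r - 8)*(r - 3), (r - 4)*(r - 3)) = r - 3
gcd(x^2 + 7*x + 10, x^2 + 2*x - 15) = x + 5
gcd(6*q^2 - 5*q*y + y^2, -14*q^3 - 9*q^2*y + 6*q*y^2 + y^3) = -2*q + y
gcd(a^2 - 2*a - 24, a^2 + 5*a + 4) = a + 4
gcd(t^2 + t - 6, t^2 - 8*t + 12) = t - 2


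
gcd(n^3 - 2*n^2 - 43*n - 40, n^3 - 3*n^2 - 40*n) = n^2 - 3*n - 40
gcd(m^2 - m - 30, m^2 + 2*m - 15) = m + 5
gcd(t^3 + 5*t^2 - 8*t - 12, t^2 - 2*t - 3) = t + 1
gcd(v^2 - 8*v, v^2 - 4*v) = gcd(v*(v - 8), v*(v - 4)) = v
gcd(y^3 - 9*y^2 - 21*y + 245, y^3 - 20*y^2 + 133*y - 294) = y^2 - 14*y + 49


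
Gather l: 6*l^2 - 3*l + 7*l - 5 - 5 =6*l^2 + 4*l - 10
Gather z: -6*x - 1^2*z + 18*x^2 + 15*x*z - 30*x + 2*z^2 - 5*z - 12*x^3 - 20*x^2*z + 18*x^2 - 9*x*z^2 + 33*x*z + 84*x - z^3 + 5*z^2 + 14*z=-12*x^3 + 36*x^2 + 48*x - z^3 + z^2*(7 - 9*x) + z*(-20*x^2 + 48*x + 8)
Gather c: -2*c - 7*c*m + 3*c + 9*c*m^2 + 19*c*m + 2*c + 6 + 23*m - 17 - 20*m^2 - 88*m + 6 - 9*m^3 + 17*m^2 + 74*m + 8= c*(9*m^2 + 12*m + 3) - 9*m^3 - 3*m^2 + 9*m + 3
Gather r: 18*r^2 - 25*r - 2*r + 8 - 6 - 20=18*r^2 - 27*r - 18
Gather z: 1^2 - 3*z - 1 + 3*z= 0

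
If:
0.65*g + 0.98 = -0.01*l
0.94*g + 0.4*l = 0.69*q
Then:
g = -0.0275339185953711*q - 1.56424581005587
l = 1.78970470869912*q + 3.67597765363128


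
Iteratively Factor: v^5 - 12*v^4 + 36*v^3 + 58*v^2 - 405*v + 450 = (v - 3)*(v^4 - 9*v^3 + 9*v^2 + 85*v - 150) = (v - 3)*(v + 3)*(v^3 - 12*v^2 + 45*v - 50) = (v - 3)*(v - 2)*(v + 3)*(v^2 - 10*v + 25) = (v - 5)*(v - 3)*(v - 2)*(v + 3)*(v - 5)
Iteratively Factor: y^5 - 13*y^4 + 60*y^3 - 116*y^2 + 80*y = (y - 4)*(y^4 - 9*y^3 + 24*y^2 - 20*y) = (y - 4)*(y - 2)*(y^3 - 7*y^2 + 10*y) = y*(y - 4)*(y - 2)*(y^2 - 7*y + 10) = y*(y - 4)*(y - 2)^2*(y - 5)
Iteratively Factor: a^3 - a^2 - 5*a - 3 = (a + 1)*(a^2 - 2*a - 3) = (a + 1)^2*(a - 3)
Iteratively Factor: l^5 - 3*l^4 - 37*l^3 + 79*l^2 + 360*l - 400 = (l - 1)*(l^4 - 2*l^3 - 39*l^2 + 40*l + 400) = (l - 5)*(l - 1)*(l^3 + 3*l^2 - 24*l - 80) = (l - 5)*(l - 1)*(l + 4)*(l^2 - l - 20) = (l - 5)*(l - 1)*(l + 4)^2*(l - 5)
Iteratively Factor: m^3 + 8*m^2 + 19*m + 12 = (m + 3)*(m^2 + 5*m + 4) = (m + 1)*(m + 3)*(m + 4)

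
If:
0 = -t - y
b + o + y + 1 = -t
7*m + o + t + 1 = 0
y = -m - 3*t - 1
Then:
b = 13*y - 7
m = 2*y - 1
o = 6 - 13*y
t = -y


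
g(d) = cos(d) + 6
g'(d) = -sin(d)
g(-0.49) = 6.88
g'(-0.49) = 0.47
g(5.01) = 6.29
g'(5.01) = 0.96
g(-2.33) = 5.31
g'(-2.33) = 0.73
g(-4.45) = 5.74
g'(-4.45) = -0.97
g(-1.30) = 6.27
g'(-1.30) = 0.96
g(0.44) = 6.90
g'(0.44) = -0.43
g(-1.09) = 6.46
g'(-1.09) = 0.89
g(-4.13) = 5.45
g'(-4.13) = -0.84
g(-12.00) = 6.84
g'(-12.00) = -0.54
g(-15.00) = 5.24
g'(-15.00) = 0.65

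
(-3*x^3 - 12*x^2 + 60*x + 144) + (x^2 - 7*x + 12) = -3*x^3 - 11*x^2 + 53*x + 156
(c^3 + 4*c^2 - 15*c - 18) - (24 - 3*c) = c^3 + 4*c^2 - 12*c - 42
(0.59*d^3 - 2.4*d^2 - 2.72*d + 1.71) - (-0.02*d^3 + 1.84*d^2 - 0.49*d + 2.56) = 0.61*d^3 - 4.24*d^2 - 2.23*d - 0.85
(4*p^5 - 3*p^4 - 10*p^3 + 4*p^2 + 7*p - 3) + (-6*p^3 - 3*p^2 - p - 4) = 4*p^5 - 3*p^4 - 16*p^3 + p^2 + 6*p - 7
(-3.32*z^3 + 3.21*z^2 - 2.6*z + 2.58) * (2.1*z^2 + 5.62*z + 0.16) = -6.972*z^5 - 11.9174*z^4 + 12.049*z^3 - 8.6804*z^2 + 14.0836*z + 0.4128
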